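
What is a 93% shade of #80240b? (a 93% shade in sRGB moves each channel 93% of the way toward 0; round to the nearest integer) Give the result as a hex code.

#80240b is rgb(128, 36, 11).
Lerp each channel 93% toward 0:
  R: 128 + 0.93×(0−128) = 128 − 119.04 = 8.96 → 9
  G: 36 + 0.93×(0−36) = 36 − 33.48 = 2.52 → 3
  B: 11 − 10.23 = 0.77 → 1
rgb(9, 3, 1) = #090301.

#090301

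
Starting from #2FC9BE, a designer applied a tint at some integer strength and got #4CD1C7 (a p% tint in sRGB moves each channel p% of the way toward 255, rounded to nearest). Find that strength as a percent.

#2FC9BE is rgb(47, 201, 190); #4CD1C7 is rgb(76, 209, 199).
On the R channel (widest range): 76 ≈ 47 + (p/100)(255 − 47), so p ≈ 100×(76 − 47)/(255 − 47) = 2900/208 = 13.94.
p = 14 reproduces all three channels after rounding.

14%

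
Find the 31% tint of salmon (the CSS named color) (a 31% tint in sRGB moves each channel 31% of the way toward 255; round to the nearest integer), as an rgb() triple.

CSS salmon is rgb(250, 128, 114).
Lerp each channel 31% toward 255:
  R: 250 + 0.31×(255−250) = 250 + 1.55 = 251.55 → 252
  G: 128 + 39.37 = 167.37 → 167
  B: 114 + 43.71 = 157.71 → 158

rgb(252, 167, 158)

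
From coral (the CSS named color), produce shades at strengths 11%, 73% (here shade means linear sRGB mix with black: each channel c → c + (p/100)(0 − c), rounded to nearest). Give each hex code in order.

CSS coral is rgb(255, 127, 80).
11%: (255 − 28.05 = 226.95→227, 127 − 13.97 = 113.03→113, 80 − 8.8 = 71.2→71) → #e37147
73%: (255 − 186.15 = 68.85→69, 127 − 92.71 = 34.29→34, 80 − 58.4 = 21.6→22) → #452216

#e37147, #452216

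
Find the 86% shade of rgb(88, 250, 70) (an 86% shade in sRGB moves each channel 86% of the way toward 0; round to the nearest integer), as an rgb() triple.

Lerp each channel 86% toward 0:
  R: 88 + 0.86×(0−88) = 88 − 75.68 = 12.32 → 12
  G: 250 − 215 = 35 → 35
  B: 70 + 0.86×(0−70) = 70 − 60.2 = 9.8 → 10

rgb(12, 35, 10)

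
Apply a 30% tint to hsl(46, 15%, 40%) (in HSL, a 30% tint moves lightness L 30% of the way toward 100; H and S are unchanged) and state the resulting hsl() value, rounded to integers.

L moves 30% from 40 toward 100: 40 + 18 = 58 → 58.
H and S are unchanged.

hsl(46, 15%, 58%)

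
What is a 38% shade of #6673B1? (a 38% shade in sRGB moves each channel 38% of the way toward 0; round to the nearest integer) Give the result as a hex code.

#6673B1 is rgb(102, 115, 177).
Per channel, c → c + 0.38(0 − c):
  R: 102 + 0.38×(0−102) = 102 − 38.76 = 63.24 → 63
  G: 115 + 0.38×(0−115) = 115 − 43.7 = 71.3 → 71
  B: 177 + 0.38×(0−177) = 177 − 67.26 = 109.74 → 110
rgb(63, 71, 110) = #3F476E.

#3F476E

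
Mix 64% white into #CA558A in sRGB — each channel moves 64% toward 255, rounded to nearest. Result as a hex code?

#CA558A is rgb(202, 85, 138).
A 64% tint moves each channel 64% toward 255:
  R: 202 + 0.64×(255−202) = 202 + 33.92 = 235.92 → 236
  G: 85 + 0.64×(255−85) = 85 + 108.8 = 193.8 → 194
  B: 138 + 0.64×(255−138) = 138 + 74.88 = 212.88 → 213
rgb(236, 194, 213) = #ECC2D5.

#ECC2D5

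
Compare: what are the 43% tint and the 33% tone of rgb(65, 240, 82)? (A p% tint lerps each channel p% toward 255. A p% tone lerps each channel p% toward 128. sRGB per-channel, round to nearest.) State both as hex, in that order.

#93F69C, #56CB61

43% tint:
  R: 65 + 81.7 = 146.7 → 147
  G: 240 + 6.45 = 246.45 → 246
  B: 82 + 0.43×(255−82) = 82 + 74.39 = 156.39 → 156
  → #93F69C
33% tone:
  R: 65 + 0.33×(128−65) = 65 + 20.79 = 85.79 → 86
  G: 240 + 0.33×(128−240) = 240 − 36.96 = 203.04 → 203
  B: 82 + 0.33×(128−82) = 82 + 15.18 = 97.18 → 97
  → #56CB61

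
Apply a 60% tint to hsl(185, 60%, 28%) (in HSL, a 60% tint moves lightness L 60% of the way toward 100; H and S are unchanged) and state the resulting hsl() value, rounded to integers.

hsl(185, 60%, 71%)

L moves 60% from 28 toward 100: 28 + 43.2 = 71.2 → 71.
H and S are unchanged.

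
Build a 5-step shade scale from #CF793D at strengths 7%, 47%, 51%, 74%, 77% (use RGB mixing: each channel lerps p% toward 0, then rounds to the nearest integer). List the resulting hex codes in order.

#C17139, #6E4020, #653B1E, #361F10, #301C0E

#CF793D is rgb(207, 121, 61).
7%: (207 − 14.49 = 192.51→193, 121 − 8.47 = 112.53→113, 61 − 4.27 = 56.73→57) → #C17139
47%: (207 − 97.29 = 109.71→110, 121 − 56.87 = 64.13→64, 61 − 28.67 = 32.33→32) → #6E4020
51%: (207 − 105.57 = 101.43→101, 121 − 61.71 = 59.29→59, 61 − 31.11 = 29.89→30) → #653B1E
74%: (207 − 153.18 = 53.82→54, 121 − 89.54 = 31.46→31, 61 − 45.14 = 15.86→16) → #361F10
77%: (207 − 159.39 = 47.61→48, 121 − 93.17 = 27.83→28, 61 − 46.97 = 14.03→14) → #301C0E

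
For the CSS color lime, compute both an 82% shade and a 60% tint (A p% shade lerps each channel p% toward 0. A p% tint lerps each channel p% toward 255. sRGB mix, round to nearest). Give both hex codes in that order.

#002e00, #99ff99

CSS lime is rgb(0, 255, 0).
82% shade:
  R: 0 + 0.82×(0−0) = 0 + 0 = 0 → 0
  G: 255 − 209.1 = 45.9 → 46
  B: 0 + 0.82×(0−0) = 0 + 0 = 0 → 0
  → #002e00
60% tint:
  R: 0 + 153 = 153 → 153
  G: 255 + 0 = 255 → 255
  B: 0 + 0.6×(255−0) = 0 + 153 = 153 → 153
  → #99ff99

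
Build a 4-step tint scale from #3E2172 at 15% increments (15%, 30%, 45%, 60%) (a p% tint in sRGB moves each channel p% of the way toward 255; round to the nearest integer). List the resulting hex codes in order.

#3E2172 is rgb(62, 33, 114).
15%: (62 + 28.95 = 90.95→91, 33 + 33.3 = 66.3→66, 114 + 21.15 = 135.15→135) → #5B4287
30%: (62 + 57.9 = 119.9→120, 33 + 66.6 = 99.6→100, 114 + 42.3 = 156.3→156) → #78649C
45%: (62 + 86.85 = 148.85→149, 33 + 99.9 = 132.9→133, 114 + 63.45 = 177.45→177) → #9585B1
60%: (62 + 115.8 = 177.8→178, 33 + 133.2 = 166.2→166, 114 + 84.6 = 198.6→199) → #B2A6C7

#5B4287, #78649C, #9585B1, #B2A6C7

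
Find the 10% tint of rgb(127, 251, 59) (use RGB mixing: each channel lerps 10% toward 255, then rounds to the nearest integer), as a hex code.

Per channel, c → c + 0.1(255 − c):
  R: 127 + 12.8 = 139.8 → 140
  G: 251 + 0.1×(255−251) = 251 + 0.4 = 251.4 → 251
  B: 59 + 0.1×(255−59) = 59 + 19.6 = 78.6 → 79
rgb(140, 251, 79) = #8CFB4F.

#8CFB4F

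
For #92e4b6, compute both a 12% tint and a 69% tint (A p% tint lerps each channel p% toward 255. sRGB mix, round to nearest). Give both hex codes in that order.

#9fe7bf, #ddf7e8

#92e4b6 is rgb(146, 228, 182).
12% tint:
  R: 146 + 0.12×(255−146) = 146 + 13.08 = 159.08 → 159
  G: 228 + 3.24 = 231.24 → 231
  B: 182 + 8.76 = 190.76 → 191
  → #9fe7bf
69% tint:
  R: 146 + 75.21 = 221.21 → 221
  G: 228 + 18.63 = 246.63 → 247
  B: 182 + 50.37 = 232.37 → 232
  → #ddf7e8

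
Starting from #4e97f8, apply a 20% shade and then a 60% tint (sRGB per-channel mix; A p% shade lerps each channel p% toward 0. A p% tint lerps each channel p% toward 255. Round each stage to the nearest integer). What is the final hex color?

#b2c9e8

#4e97f8 is rgb(78, 151, 248).
A 20% shade moves each channel 20% toward 0:
  R: 78 − 15.6 = 62.4 → 62
  G: 151 − 30.2 = 120.8 → 121
  B: 248 + 0.2×(0−248) = 248 − 49.6 = 198.4 → 198
After the shade: rgb(62, 121, 198) = #3e79c6.
Lerp each channel 60% toward 255:
  R: 62 + 0.6×(255−62) = 62 + 115.8 = 177.8 → 178
  G: 121 + 0.6×(255−121) = 121 + 80.4 = 201.4 → 201
  B: 198 + 0.6×(255−198) = 198 + 34.2 = 232.2 → 232
rgb(178, 201, 232) = #b2c9e8.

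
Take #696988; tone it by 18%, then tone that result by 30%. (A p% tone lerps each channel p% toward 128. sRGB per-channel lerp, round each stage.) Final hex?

#737385

#696988 is rgb(105, 105, 136).
An 18% tone moves each channel 18% toward 128:
  R: 105 + 0.18×(128−105) = 105 + 4.14 = 109.14 → 109
  G: 105 + 0.18×(128−105) = 105 + 4.14 = 109.14 → 109
  B: 136 + 0.18×(128−136) = 136 − 1.44 = 134.56 → 135
After the tone: rgb(109, 109, 135) = #6D6D87.
A 30% tone moves each channel 30% toward 128:
  R: 109 + 0.3×(128−109) = 109 + 5.7 = 114.7 → 115
  G: 109 + 5.7 = 114.7 → 115
  B: 135 + 0.3×(128−135) = 135 − 2.1 = 132.9 → 133
rgb(115, 115, 133) = #737385.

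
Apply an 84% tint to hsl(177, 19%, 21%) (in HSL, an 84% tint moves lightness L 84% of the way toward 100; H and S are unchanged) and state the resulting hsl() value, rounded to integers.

L moves 84% from 21 toward 100: 21 + 66.36 = 87.36 → 87.
H and S are unchanged.

hsl(177, 19%, 87%)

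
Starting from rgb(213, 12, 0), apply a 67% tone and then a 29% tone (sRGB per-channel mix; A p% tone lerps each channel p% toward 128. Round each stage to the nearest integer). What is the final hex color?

#946562

A 67% tone moves each channel 67% toward 128:
  R: 213 − 56.95 = 156.05 → 156
  G: 12 + 0.67×(128−12) = 12 + 77.72 = 89.72 → 90
  B: 0 + 0.67×(128−0) = 0 + 85.76 = 85.76 → 86
After the tone: rgb(156, 90, 86) = #9C5A56.
Lerp each channel 29% toward 128:
  R: 156 − 8.12 = 147.88 → 148
  G: 90 + 0.29×(128−90) = 90 + 11.02 = 101.02 → 101
  B: 86 + 12.18 = 98.18 → 98
rgb(148, 101, 98) = #946562.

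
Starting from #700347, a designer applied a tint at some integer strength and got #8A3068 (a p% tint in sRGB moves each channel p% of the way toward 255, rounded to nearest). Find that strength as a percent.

#700347 is rgb(112, 3, 71); #8A3068 is rgb(138, 48, 104).
On the G channel (widest range): 48 ≈ 3 + (p/100)(255 − 3), so p ≈ 100×(48 − 3)/(255 − 3) = 4500/252 = 17.86.
p = 18 reproduces all three channels after rounding.

18%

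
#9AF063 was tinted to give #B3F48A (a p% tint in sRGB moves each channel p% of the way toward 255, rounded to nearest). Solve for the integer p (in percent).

25%

#9AF063 is rgb(154, 240, 99); #B3F48A is rgb(179, 244, 138).
On the B channel (widest range): 138 ≈ 99 + (p/100)(255 − 99), so p ≈ 100×(138 − 99)/(255 − 99) = 3900/156 = 25.00.
p = 25 reproduces all three channels after rounding.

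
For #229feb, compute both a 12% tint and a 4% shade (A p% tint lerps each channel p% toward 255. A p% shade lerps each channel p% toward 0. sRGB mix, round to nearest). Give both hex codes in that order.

#229feb is rgb(34, 159, 235).
12% tint:
  R: 34 + 26.52 = 60.52 → 61
  G: 159 + 0.12×(255−159) = 159 + 11.52 = 170.52 → 171
  B: 235 + 2.4 = 237.4 → 237
  → #3dabed
4% shade:
  R: 34 + 0.04×(0−34) = 34 − 1.36 = 32.64 → 33
  G: 159 + 0.04×(0−159) = 159 − 6.36 = 152.64 → 153
  B: 235 − 9.4 = 225.6 → 226
  → #2199e2

#3dabed, #2199e2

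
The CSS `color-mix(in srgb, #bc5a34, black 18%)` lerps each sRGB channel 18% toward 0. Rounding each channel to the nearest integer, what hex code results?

#9a4a2b

#bc5a34 is rgb(188, 90, 52).
Lerp each channel 18% toward 0:
  R: 188 + 0.18×(0−188) = 188 − 33.84 = 154.16 → 154
  G: 90 + 0.18×(0−90) = 90 − 16.2 = 73.8 → 74
  B: 52 + 0.18×(0−52) = 52 − 9.36 = 42.64 → 43
rgb(154, 74, 43) = #9a4a2b.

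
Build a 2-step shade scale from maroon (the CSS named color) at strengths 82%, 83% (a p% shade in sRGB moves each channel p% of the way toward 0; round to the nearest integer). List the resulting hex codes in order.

CSS maroon is rgb(128, 0, 0).
82%: (128 − 104.96 = 23.04→23, 0→0, 0→0) → #170000
83%: (128 − 106.24 = 21.76→22, 0→0, 0→0) → #160000

#170000, #160000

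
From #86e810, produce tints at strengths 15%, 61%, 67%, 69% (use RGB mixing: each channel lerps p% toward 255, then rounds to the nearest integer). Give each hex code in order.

#98eb34, #d0f6a2, #d7f7b0, #d9f8b5

#86e810 is rgb(134, 232, 16).
15%: (134 + 18.15 = 152.15→152, 232 + 3.45 = 235.45→235, 16 + 35.85 = 51.85→52) → #98eb34
61%: (134 + 73.81 = 207.81→208, 232 + 14.03 = 246.03→246, 16 + 145.79 = 161.79→162) → #d0f6a2
67%: (134 + 81.07 = 215.07→215, 232 + 15.41 = 247.41→247, 16 + 160.13 = 176.13→176) → #d7f7b0
69%: (134 + 83.49 = 217.49→217, 232 + 15.87 = 247.87→248, 16 + 164.91 = 180.91→181) → #d9f8b5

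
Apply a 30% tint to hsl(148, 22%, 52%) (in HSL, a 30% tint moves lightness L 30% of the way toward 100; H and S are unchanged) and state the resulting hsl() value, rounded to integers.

L moves 30% from 52 toward 100: 52 + 14.4 = 66.4 → 66.
H and S are unchanged.

hsl(148, 22%, 66%)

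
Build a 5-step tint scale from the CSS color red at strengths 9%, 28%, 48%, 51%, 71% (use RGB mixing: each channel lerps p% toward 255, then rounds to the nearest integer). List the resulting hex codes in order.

#FF1717, #FF4747, #FF7A7A, #FF8282, #FFB5B5

CSS red is rgb(255, 0, 0).
9%: (255→255, 0 + 22.95 = 22.95→23, 0 + 22.95 = 22.95→23) → #FF1717
28%: (255→255, 0 + 71.4 = 71.4→71, 0 + 71.4 = 71.4→71) → #FF4747
48%: (255→255, 0 + 122.4 = 122.4→122, 0 + 122.4 = 122.4→122) → #FF7A7A
51%: (255→255, 0 + 130.05 = 130.05→130, 0 + 130.05 = 130.05→130) → #FF8282
71%: (255→255, 0 + 181.05 = 181.05→181, 0 + 181.05 = 181.05→181) → #FFB5B5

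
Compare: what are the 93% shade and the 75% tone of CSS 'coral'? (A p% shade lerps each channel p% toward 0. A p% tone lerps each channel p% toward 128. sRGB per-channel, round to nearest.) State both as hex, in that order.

CSS coral is rgb(255, 127, 80).
93% shade:
  R: 255 − 237.15 = 17.85 → 18
  G: 127 + 0.93×(0−127) = 127 − 118.11 = 8.89 → 9
  B: 80 + 0.93×(0−80) = 80 − 74.4 = 5.6 → 6
  → #120906
75% tone:
  R: 255 − 95.25 = 159.75 → 160
  G: 127 + 0.75×(128−127) = 127 + 0.75 = 127.75 → 128
  B: 80 + 36 = 116 → 116
  → #A08074

#120906, #A08074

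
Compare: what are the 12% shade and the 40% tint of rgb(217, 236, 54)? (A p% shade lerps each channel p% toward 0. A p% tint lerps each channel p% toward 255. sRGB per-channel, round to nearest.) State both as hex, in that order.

12% shade:
  R: 217 − 26.04 = 190.96 → 191
  G: 236 + 0.12×(0−236) = 236 − 28.32 = 207.68 → 208
  B: 54 + 0.12×(0−54) = 54 − 6.48 = 47.52 → 48
  → #bfd030
40% tint:
  R: 217 + 15.2 = 232.2 → 232
  G: 236 + 0.4×(255−236) = 236 + 7.6 = 243.6 → 244
  B: 54 + 0.4×(255−54) = 54 + 80.4 = 134.4 → 134
  → #e8f486

#bfd030, #e8f486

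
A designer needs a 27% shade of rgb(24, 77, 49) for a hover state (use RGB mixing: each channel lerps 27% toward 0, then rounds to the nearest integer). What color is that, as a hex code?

Per channel, c → c + 0.27(0 − c):
  R: 24 − 6.48 = 17.52 → 18
  G: 77 + 0.27×(0−77) = 77 − 20.79 = 56.21 → 56
  B: 49 − 13.23 = 35.77 → 36
rgb(18, 56, 36) = #123824.

#123824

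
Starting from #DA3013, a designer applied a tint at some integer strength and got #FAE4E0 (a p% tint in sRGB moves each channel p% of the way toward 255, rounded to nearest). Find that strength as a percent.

87%

#DA3013 is rgb(218, 48, 19); #FAE4E0 is rgb(250, 228, 224).
On the B channel (widest range): 224 ≈ 19 + (p/100)(255 − 19), so p ≈ 100×(224 − 19)/(255 − 19) = 20500/236 = 86.86.
p = 87 reproduces all three channels after rounding.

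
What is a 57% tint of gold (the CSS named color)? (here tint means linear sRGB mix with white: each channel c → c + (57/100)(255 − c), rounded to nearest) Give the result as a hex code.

CSS gold is rgb(255, 215, 0).
A 57% tint moves each channel 57% toward 255:
  R: 255 + 0 = 255 → 255
  G: 215 + 0.57×(255−215) = 215 + 22.8 = 237.8 → 238
  B: 0 + 0.57×(255−0) = 0 + 145.35 = 145.35 → 145
rgb(255, 238, 145) = #FFEE91.

#FFEE91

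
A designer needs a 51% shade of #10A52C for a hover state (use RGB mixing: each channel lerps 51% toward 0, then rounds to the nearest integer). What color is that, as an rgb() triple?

rgb(8, 81, 22)

#10A52C is rgb(16, 165, 44).
Lerp each channel 51% toward 0:
  R: 16 + 0.51×(0−16) = 16 − 8.16 = 7.84 → 8
  G: 165 + 0.51×(0−165) = 165 − 84.15 = 80.85 → 81
  B: 44 − 22.44 = 21.56 → 22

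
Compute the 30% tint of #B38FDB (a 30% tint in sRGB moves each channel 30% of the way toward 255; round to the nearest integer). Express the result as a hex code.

#CAB1E6

#B38FDB is rgb(179, 143, 219).
Per channel, c → c + 0.3(255 − c):
  R: 179 + 0.3×(255−179) = 179 + 22.8 = 201.8 → 202
  G: 143 + 0.3×(255−143) = 143 + 33.6 = 176.6 → 177
  B: 219 + 0.3×(255−219) = 219 + 10.8 = 229.8 → 230
rgb(202, 177, 230) = #CAB1E6.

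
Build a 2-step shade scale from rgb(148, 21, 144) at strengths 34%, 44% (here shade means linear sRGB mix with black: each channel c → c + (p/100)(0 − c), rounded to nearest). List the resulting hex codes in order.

34%: (148 − 50.32 = 97.68→98, 21 − 7.14 = 13.86→14, 144 − 48.96 = 95.04→95) → #620e5f
44%: (148 − 65.12 = 82.88→83, 21 − 9.24 = 11.76→12, 144 − 63.36 = 80.64→81) → #530c51

#620e5f, #530c51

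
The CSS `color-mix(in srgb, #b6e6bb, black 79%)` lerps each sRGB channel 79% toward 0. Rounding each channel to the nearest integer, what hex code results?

#263027

#b6e6bb is rgb(182, 230, 187).
Lerp each channel 79% toward 0:
  R: 182 + 0.79×(0−182) = 182 − 143.78 = 38.22 → 38
  G: 230 + 0.79×(0−230) = 230 − 181.7 = 48.3 → 48
  B: 187 − 147.73 = 39.27 → 39
rgb(38, 48, 39) = #263027.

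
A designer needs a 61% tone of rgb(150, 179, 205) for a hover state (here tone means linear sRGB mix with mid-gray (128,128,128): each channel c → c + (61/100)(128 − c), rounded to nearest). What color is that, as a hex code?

#89949E

Lerp each channel 61% toward 128:
  R: 150 − 13.42 = 136.58 → 137
  G: 179 + 0.61×(128−179) = 179 − 31.11 = 147.89 → 148
  B: 205 + 0.61×(128−205) = 205 − 46.97 = 158.03 → 158
rgb(137, 148, 158) = #89949E.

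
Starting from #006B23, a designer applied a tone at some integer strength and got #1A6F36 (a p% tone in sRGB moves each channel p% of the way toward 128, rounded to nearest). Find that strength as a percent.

20%

#006B23 is rgb(0, 107, 35); #1A6F36 is rgb(26, 111, 54).
On the R channel (widest range): 26 ≈ 0 + (p/100)(128 − 0), so p ≈ 100×(26 − 0)/(128 − 0) = 2600/128 = 20.31.
p = 20 reproduces all three channels after rounding.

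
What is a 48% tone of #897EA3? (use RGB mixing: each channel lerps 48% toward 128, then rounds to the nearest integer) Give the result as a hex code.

#897EA3 is rgb(137, 126, 163).
A 48% tone moves each channel 48% toward 128:
  R: 137 − 4.32 = 132.68 → 133
  G: 126 + 0.96 = 126.96 → 127
  B: 163 + 0.48×(128−163) = 163 − 16.8 = 146.2 → 146
rgb(133, 127, 146) = #857F92.

#857F92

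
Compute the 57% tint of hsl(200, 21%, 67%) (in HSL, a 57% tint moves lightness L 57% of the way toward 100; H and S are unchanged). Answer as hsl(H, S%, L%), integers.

hsl(200, 21%, 86%)

L moves 57% from 67 toward 100: 67 + 18.81 = 85.81 → 86.
H and S are unchanged.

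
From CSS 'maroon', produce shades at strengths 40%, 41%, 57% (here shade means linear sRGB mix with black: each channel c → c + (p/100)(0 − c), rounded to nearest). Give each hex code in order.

CSS maroon is rgb(128, 0, 0).
40%: (128 − 51.2 = 76.8→77, 0→0, 0→0) → #4D0000
41%: (128 − 52.48 = 75.52→76, 0→0, 0→0) → #4C0000
57%: (128 − 72.96 = 55.04→55, 0→0, 0→0) → #370000

#4D0000, #4C0000, #370000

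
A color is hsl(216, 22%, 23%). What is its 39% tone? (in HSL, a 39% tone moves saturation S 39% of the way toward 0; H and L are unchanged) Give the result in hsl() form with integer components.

S moves 39% from 22 toward 0: 22 − 8.58 = 13.42 → 13.
H and L are unchanged.

hsl(216, 13%, 23%)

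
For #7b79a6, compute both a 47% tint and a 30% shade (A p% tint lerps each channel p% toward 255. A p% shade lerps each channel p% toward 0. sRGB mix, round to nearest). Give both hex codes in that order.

#b9b8d0, #565574

#7b79a6 is rgb(123, 121, 166).
47% tint:
  R: 123 + 0.47×(255−123) = 123 + 62.04 = 185.04 → 185
  G: 121 + 62.98 = 183.98 → 184
  B: 166 + 41.83 = 207.83 → 208
  → #b9b8d0
30% shade:
  R: 123 + 0.3×(0−123) = 123 − 36.9 = 86.1 → 86
  G: 121 − 36.3 = 84.7 → 85
  B: 166 + 0.3×(0−166) = 166 − 49.8 = 116.2 → 116
  → #565574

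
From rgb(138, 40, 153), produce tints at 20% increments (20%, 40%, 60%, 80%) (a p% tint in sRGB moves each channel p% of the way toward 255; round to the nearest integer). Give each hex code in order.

20%: (138 + 23.4 = 161.4→161, 40 + 43 = 83→83, 153 + 20.4 = 173.4→173) → #a153ad
40%: (138 + 46.8 = 184.8→185, 40 + 86 = 126→126, 153 + 40.8 = 193.8→194) → #b97ec2
60%: (138 + 70.2 = 208.2→208, 40 + 129 = 169→169, 153 + 61.2 = 214.2→214) → #d0a9d6
80%: (138 + 93.6 = 231.6→232, 40 + 172 = 212→212, 153 + 81.6 = 234.6→235) → #e8d4eb

#a153ad, #b97ec2, #d0a9d6, #e8d4eb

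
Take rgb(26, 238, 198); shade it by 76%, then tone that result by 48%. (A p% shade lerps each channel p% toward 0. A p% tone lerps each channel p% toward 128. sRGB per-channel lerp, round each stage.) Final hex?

Lerp each channel 76% toward 0:
  R: 26 + 0.76×(0−26) = 26 − 19.76 = 6.24 → 6
  G: 238 + 0.76×(0−238) = 238 − 180.88 = 57.12 → 57
  B: 198 + 0.76×(0−198) = 198 − 150.48 = 47.52 → 48
After the shade: rgb(6, 57, 48) = #063930.
Lerp each channel 48% toward 128:
  R: 6 + 0.48×(128−6) = 6 + 58.56 = 64.56 → 65
  G: 57 + 34.08 = 91.08 → 91
  B: 48 + 0.48×(128−48) = 48 + 38.4 = 86.4 → 86
rgb(65, 91, 86) = #415B56.

#415B56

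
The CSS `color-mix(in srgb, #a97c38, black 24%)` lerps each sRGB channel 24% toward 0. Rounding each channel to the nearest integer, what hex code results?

#a97c38 is rgb(169, 124, 56).
Per channel, c → c + 0.24(0 − c):
  R: 169 + 0.24×(0−169) = 169 − 40.56 = 128.44 → 128
  G: 124 + 0.24×(0−124) = 124 − 29.76 = 94.24 → 94
  B: 56 − 13.44 = 42.56 → 43
rgb(128, 94, 43) = #805e2b.

#805e2b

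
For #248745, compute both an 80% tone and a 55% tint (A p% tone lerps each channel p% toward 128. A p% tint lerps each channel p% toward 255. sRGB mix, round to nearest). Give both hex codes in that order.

#6E8174, #9CC9AB

#248745 is rgb(36, 135, 69).
80% tone:
  R: 36 + 0.8×(128−36) = 36 + 73.6 = 109.6 → 110
  G: 135 + 0.8×(128−135) = 135 − 5.6 = 129.4 → 129
  B: 69 + 0.8×(128−69) = 69 + 47.2 = 116.2 → 116
  → #6E8174
55% tint:
  R: 36 + 0.55×(255−36) = 36 + 120.45 = 156.45 → 156
  G: 135 + 0.55×(255−135) = 135 + 66 = 201 → 201
  B: 69 + 102.3 = 171.3 → 171
  → #9CC9AB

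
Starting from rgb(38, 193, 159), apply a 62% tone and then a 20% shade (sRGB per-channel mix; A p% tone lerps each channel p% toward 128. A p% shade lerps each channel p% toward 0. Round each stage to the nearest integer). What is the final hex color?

Per channel, c → c + 0.62(128 − c):
  R: 38 + 0.62×(128−38) = 38 + 55.8 = 93.8 → 94
  G: 193 + 0.62×(128−193) = 193 − 40.3 = 152.7 → 153
  B: 159 + 0.62×(128−159) = 159 − 19.22 = 139.78 → 140
After the tone: rgb(94, 153, 140) = #5E998C.
Lerp each channel 20% toward 0:
  R: 94 − 18.8 = 75.2 → 75
  G: 153 + 0.2×(0−153) = 153 − 30.6 = 122.4 → 122
  B: 140 − 28 = 112 → 112
rgb(75, 122, 112) = #4B7A70.

#4B7A70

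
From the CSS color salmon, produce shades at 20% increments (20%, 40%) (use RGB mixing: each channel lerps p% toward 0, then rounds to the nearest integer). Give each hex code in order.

#c8665b, #964d44

CSS salmon is rgb(250, 128, 114).
20%: (250 − 50 = 200→200, 128 − 25.6 = 102.4→102, 114 − 22.8 = 91.2→91) → #c8665b
40%: (250 − 100 = 150→150, 128 − 51.2 = 76.8→77, 114 − 45.6 = 68.4→68) → #964d44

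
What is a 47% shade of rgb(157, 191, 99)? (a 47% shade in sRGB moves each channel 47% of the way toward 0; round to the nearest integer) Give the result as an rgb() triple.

A 47% shade moves each channel 47% toward 0:
  R: 157 + 0.47×(0−157) = 157 − 73.79 = 83.21 → 83
  G: 191 + 0.47×(0−191) = 191 − 89.77 = 101.23 → 101
  B: 99 + 0.47×(0−99) = 99 − 46.53 = 52.47 → 52

rgb(83, 101, 52)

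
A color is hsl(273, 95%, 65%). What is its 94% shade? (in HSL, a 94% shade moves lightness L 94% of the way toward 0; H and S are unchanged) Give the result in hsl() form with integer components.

hsl(273, 95%, 4%)

L moves 94% from 65 toward 0: 65 − 61.1 = 3.9 → 4.
H and S are unchanged.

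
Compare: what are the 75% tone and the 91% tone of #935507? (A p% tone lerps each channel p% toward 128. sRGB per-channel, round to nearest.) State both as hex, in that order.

#935507 is rgb(147, 85, 7).
75% tone:
  R: 147 + 0.75×(128−147) = 147 − 14.25 = 132.75 → 133
  G: 85 + 0.75×(128−85) = 85 + 32.25 = 117.25 → 117
  B: 7 + 0.75×(128−7) = 7 + 90.75 = 97.75 → 98
  → #857562
91% tone:
  R: 147 − 17.29 = 129.71 → 130
  G: 85 + 0.91×(128−85) = 85 + 39.13 = 124.13 → 124
  B: 7 + 0.91×(128−7) = 7 + 110.11 = 117.11 → 117
  → #827c75

#857562, #827c75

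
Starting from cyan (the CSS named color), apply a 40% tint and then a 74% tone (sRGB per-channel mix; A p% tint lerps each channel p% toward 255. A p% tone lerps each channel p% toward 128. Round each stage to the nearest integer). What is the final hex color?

CSS cyan is rgb(0, 255, 255).
Per channel, c → c + 0.4(255 − c):
  R: 0 + 0.4×(255−0) = 0 + 102 = 102 → 102
  G: 255 + 0.4×(255−255) = 255 + 0 = 255 → 255
  B: 255 + 0.4×(255−255) = 255 + 0 = 255 → 255
After the tint: rgb(102, 255, 255) = #66ffff.
Per channel, c → c + 0.74(128 − c):
  R: 102 + 19.24 = 121.24 → 121
  G: 255 − 93.98 = 161.02 → 161
  B: 255 + 0.74×(128−255) = 255 − 93.98 = 161.02 → 161
rgb(121, 161, 161) = #79a1a1.

#79a1a1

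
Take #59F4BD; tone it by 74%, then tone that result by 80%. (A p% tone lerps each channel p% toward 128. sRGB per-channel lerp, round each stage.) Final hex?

#7E8683

#59F4BD is rgb(89, 244, 189).
Lerp each channel 74% toward 128:
  R: 89 + 0.74×(128−89) = 89 + 28.86 = 117.86 → 118
  G: 244 + 0.74×(128−244) = 244 − 85.84 = 158.16 → 158
  B: 189 + 0.74×(128−189) = 189 − 45.14 = 143.86 → 144
After the tone: rgb(118, 158, 144) = #769E90.
Lerp each channel 80% toward 128:
  R: 118 + 0.8×(128−118) = 118 + 8 = 126 → 126
  G: 158 − 24 = 134 → 134
  B: 144 + 0.8×(128−144) = 144 − 12.8 = 131.2 → 131
rgb(126, 134, 131) = #7E8683.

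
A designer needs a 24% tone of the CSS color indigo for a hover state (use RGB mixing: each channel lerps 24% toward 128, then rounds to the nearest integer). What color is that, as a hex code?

CSS indigo is rgb(75, 0, 130).
Lerp each channel 24% toward 128:
  R: 75 + 0.24×(128−75) = 75 + 12.72 = 87.72 → 88
  G: 0 + 30.72 = 30.72 → 31
  B: 130 + 0.24×(128−130) = 130 − 0.48 = 129.52 → 130
rgb(88, 31, 130) = #581F82.

#581F82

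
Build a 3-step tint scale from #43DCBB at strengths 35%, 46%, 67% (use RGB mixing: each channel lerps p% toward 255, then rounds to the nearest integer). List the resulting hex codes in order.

#43DCBB is rgb(67, 220, 187).
35%: (67 + 65.8 = 132.8→133, 220 + 12.25 = 232.25→232, 187 + 23.8 = 210.8→211) → #85E8D3
46%: (67 + 86.48 = 153.48→153, 220 + 16.1 = 236.1→236, 187 + 31.28 = 218.28→218) → #99ECDA
67%: (67 + 125.96 = 192.96→193, 220 + 23.45 = 243.45→243, 187 + 45.56 = 232.56→233) → #C1F3E9

#85E8D3, #99ECDA, #C1F3E9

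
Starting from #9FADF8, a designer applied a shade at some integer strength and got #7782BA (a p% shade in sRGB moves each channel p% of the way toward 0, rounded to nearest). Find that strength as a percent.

25%

#9FADF8 is rgb(159, 173, 248); #7782BA is rgb(119, 130, 186).
On the B channel (widest range): 186 ≈ 248 + (p/100)(0 − 248), so p ≈ 100×(186 − 248)/(0 − 248) = -6200/-248 = 25.00.
p = 25 reproduces all three channels after rounding.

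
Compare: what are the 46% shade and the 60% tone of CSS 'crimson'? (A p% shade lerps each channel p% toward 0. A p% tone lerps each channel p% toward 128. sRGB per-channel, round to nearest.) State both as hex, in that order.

#770b20, #a55565

CSS crimson is rgb(220, 20, 60).
46% shade:
  R: 220 − 101.2 = 118.8 → 119
  G: 20 + 0.46×(0−20) = 20 − 9.2 = 10.8 → 11
  B: 60 − 27.6 = 32.4 → 32
  → #770b20
60% tone:
  R: 220 + 0.6×(128−220) = 220 − 55.2 = 164.8 → 165
  G: 20 + 0.6×(128−20) = 20 + 64.8 = 84.8 → 85
  B: 60 + 40.8 = 100.8 → 101
  → #a55565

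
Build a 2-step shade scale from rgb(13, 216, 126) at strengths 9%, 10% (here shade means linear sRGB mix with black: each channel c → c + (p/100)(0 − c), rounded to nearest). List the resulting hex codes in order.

#0CC573, #0CC271

9%: (13 − 1.17 = 11.83→12, 216 − 19.44 = 196.56→197, 126 − 11.34 = 114.66→115) → #0CC573
10%: (13 − 1.3 = 11.7→12, 216 − 21.6 = 194.4→194, 126 − 12.6 = 113.4→113) → #0CC271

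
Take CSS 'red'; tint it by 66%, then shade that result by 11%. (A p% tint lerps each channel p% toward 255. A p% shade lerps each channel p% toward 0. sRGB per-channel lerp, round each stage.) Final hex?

#E39696

CSS red is rgb(255, 0, 0).
Lerp each channel 66% toward 255:
  R: 255 + 0.66×(255−255) = 255 + 0 = 255 → 255
  G: 0 + 168.3 = 168.3 → 168
  B: 0 + 168.3 = 168.3 → 168
After the tint: rgb(255, 168, 168) = #FFA8A8.
An 11% shade moves each channel 11% toward 0:
  R: 255 + 0.11×(0−255) = 255 − 28.05 = 226.95 → 227
  G: 168 − 18.48 = 149.52 → 150
  B: 168 − 18.48 = 149.52 → 150
rgb(227, 150, 150) = #E39696.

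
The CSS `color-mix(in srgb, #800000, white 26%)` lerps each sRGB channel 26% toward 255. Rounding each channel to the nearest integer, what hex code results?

#800000 is rgb(128, 0, 0).
Per channel, c → c + 0.26(255 − c):
  R: 128 + 0.26×(255−128) = 128 + 33.02 = 161.02 → 161
  G: 0 + 0.26×(255−0) = 0 + 66.3 = 66.3 → 66
  B: 0 + 66.3 = 66.3 → 66
rgb(161, 66, 66) = #a14242.

#a14242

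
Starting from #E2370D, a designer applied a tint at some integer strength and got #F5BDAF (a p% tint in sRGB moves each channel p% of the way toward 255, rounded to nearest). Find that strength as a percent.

#E2370D is rgb(226, 55, 13); #F5BDAF is rgb(245, 189, 175).
On the B channel (widest range): 175 ≈ 13 + (p/100)(255 − 13), so p ≈ 100×(175 − 13)/(255 − 13) = 16200/242 = 66.94.
p = 67 reproduces all three channels after rounding.

67%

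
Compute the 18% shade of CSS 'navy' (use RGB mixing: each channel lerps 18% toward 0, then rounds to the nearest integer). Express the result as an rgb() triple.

rgb(0, 0, 105)

CSS navy is rgb(0, 0, 128).
Lerp each channel 18% toward 0:
  R: 0 + 0 = 0 → 0
  G: 0 + 0.18×(0−0) = 0 + 0 = 0 → 0
  B: 128 − 23.04 = 104.96 → 105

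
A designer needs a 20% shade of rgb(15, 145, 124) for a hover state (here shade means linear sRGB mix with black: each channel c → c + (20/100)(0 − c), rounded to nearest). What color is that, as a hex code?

#0c7463

Per channel, c → c + 0.2(0 − c):
  R: 15 − 3 = 12 → 12
  G: 145 + 0.2×(0−145) = 145 − 29 = 116 → 116
  B: 124 − 24.8 = 99.2 → 99
rgb(12, 116, 99) = #0c7463.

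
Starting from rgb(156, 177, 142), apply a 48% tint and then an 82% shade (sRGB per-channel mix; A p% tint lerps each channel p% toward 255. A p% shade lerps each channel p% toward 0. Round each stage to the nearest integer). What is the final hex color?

Lerp each channel 48% toward 255:
  R: 156 + 0.48×(255−156) = 156 + 47.52 = 203.52 → 204
  G: 177 + 0.48×(255−177) = 177 + 37.44 = 214.44 → 214
  B: 142 + 0.48×(255−142) = 142 + 54.24 = 196.24 → 196
After the tint: rgb(204, 214, 196) = #ccd6c4.
An 82% shade moves each channel 82% toward 0:
  R: 204 + 0.82×(0−204) = 204 − 167.28 = 36.72 → 37
  G: 214 + 0.82×(0−214) = 214 − 175.48 = 38.52 → 39
  B: 196 + 0.82×(0−196) = 196 − 160.72 = 35.28 → 35
rgb(37, 39, 35) = #252723.

#252723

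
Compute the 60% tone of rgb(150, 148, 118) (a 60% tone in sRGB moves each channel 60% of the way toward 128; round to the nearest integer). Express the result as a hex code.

#89887C

Per channel, c → c + 0.6(128 − c):
  R: 150 + 0.6×(128−150) = 150 − 13.2 = 136.8 → 137
  G: 148 − 12 = 136 → 136
  B: 118 + 6 = 124 → 124
rgb(137, 136, 124) = #89887C.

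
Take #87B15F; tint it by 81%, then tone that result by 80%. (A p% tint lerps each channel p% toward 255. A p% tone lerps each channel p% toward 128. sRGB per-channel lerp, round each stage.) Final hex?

#87B15F is rgb(135, 177, 95).
An 81% tint moves each channel 81% toward 255:
  R: 135 + 0.81×(255−135) = 135 + 97.2 = 232.2 → 232
  G: 177 + 0.81×(255−177) = 177 + 63.18 = 240.18 → 240
  B: 95 + 0.81×(255−95) = 95 + 129.6 = 224.6 → 225
After the tint: rgb(232, 240, 225) = #E8F0E1.
Per channel, c → c + 0.8(128 − c):
  R: 232 + 0.8×(128−232) = 232 − 83.2 = 148.8 → 149
  G: 240 − 89.6 = 150.4 → 150
  B: 225 + 0.8×(128−225) = 225 − 77.6 = 147.4 → 147
rgb(149, 150, 147) = #959693.

#959693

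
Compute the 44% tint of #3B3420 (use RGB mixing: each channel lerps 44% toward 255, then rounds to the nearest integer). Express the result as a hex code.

#3B3420 is rgb(59, 52, 32).
Lerp each channel 44% toward 255:
  R: 59 + 0.44×(255−59) = 59 + 86.24 = 145.24 → 145
  G: 52 + 89.32 = 141.32 → 141
  B: 32 + 98.12 = 130.12 → 130
rgb(145, 141, 130) = #918D82.

#918D82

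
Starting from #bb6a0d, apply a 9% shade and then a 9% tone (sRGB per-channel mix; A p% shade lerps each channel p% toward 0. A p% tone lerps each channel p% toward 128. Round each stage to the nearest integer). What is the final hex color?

#bb6a0d is rgb(187, 106, 13).
A 9% shade moves each channel 9% toward 0:
  R: 187 + 0.09×(0−187) = 187 − 16.83 = 170.17 → 170
  G: 106 + 0.09×(0−106) = 106 − 9.54 = 96.46 → 96
  B: 13 + 0.09×(0−13) = 13 − 1.17 = 11.83 → 12
After the shade: rgb(170, 96, 12) = #aa600c.
Lerp each channel 9% toward 128:
  R: 170 + 0.09×(128−170) = 170 − 3.78 = 166.22 → 166
  G: 96 + 0.09×(128−96) = 96 + 2.88 = 98.88 → 99
  B: 12 + 10.44 = 22.44 → 22
rgb(166, 99, 22) = #a66316.

#a66316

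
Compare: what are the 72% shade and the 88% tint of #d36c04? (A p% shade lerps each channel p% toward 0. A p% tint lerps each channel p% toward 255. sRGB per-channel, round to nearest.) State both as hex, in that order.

#d36c04 is rgb(211, 108, 4).
72% shade:
  R: 211 + 0.72×(0−211) = 211 − 151.92 = 59.08 → 59
  G: 108 − 77.76 = 30.24 → 30
  B: 4 + 0.72×(0−4) = 4 − 2.88 = 1.12 → 1
  → #3b1e01
88% tint:
  R: 211 + 38.72 = 249.72 → 250
  G: 108 + 0.88×(255−108) = 108 + 129.36 = 237.36 → 237
  B: 4 + 220.88 = 224.88 → 225
  → #faede1

#3b1e01, #faede1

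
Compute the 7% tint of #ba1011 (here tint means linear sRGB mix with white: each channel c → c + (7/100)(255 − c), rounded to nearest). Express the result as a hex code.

#ba1011 is rgb(186, 16, 17).
Per channel, c → c + 0.07(255 − c):
  R: 186 + 4.83 = 190.83 → 191
  G: 16 + 16.73 = 32.73 → 33
  B: 17 + 16.66 = 33.66 → 34
rgb(191, 33, 34) = #bf2122.

#bf2122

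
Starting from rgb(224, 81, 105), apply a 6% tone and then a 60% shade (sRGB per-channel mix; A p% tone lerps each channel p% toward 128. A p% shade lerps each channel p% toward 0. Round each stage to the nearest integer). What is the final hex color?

#57222a

Per channel, c → c + 0.06(128 − c):
  R: 224 − 5.76 = 218.24 → 218
  G: 81 + 2.82 = 83.82 → 84
  B: 105 + 0.06×(128−105) = 105 + 1.38 = 106.38 → 106
After the tone: rgb(218, 84, 106) = #da546a.
A 60% shade moves each channel 60% toward 0:
  R: 218 + 0.6×(0−218) = 218 − 130.8 = 87.2 → 87
  G: 84 − 50.4 = 33.6 → 34
  B: 106 + 0.6×(0−106) = 106 − 63.6 = 42.4 → 42
rgb(87, 34, 42) = #57222a.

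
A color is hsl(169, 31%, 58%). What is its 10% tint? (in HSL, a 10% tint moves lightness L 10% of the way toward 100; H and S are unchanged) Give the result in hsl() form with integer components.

hsl(169, 31%, 62%)

L moves 10% from 58 toward 100: 58 + 4.2 = 62.2 → 62.
H and S are unchanged.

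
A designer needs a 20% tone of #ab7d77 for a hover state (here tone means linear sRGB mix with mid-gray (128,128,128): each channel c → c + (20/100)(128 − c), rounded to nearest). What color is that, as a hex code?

#ab7d77 is rgb(171, 125, 119).
Lerp each channel 20% toward 128:
  R: 171 − 8.6 = 162.4 → 162
  G: 125 + 0.2×(128−125) = 125 + 0.6 = 125.6 → 126
  B: 119 + 0.2×(128−119) = 119 + 1.8 = 120.8 → 121
rgb(162, 126, 121) = #a27e79.

#a27e79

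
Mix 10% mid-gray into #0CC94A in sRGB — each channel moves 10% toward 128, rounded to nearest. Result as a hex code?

#0CC94A is rgb(12, 201, 74).
Per channel, c → c + 0.1(128 − c):
  R: 12 + 0.1×(128−12) = 12 + 11.6 = 23.6 → 24
  G: 201 + 0.1×(128−201) = 201 − 7.3 = 193.7 → 194
  B: 74 + 5.4 = 79.4 → 79
rgb(24, 194, 79) = #18C24F.

#18C24F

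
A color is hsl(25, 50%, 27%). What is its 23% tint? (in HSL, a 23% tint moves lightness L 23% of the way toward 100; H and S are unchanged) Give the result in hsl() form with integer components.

hsl(25, 50%, 44%)

L moves 23% from 27 toward 100: 27 + 16.79 = 43.79 → 44.
H and S are unchanged.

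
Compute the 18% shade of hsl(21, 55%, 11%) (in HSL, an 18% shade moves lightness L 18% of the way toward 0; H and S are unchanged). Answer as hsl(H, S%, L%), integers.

L moves 18% from 11 toward 0: 11 − 1.98 = 9.02 → 9.
H and S are unchanged.

hsl(21, 55%, 9%)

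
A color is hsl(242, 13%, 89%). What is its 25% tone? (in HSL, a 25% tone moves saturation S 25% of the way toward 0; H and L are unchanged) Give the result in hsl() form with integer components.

S moves 25% from 13 toward 0: 13 − 3.25 = 9.75 → 10.
H and L are unchanged.

hsl(242, 10%, 89%)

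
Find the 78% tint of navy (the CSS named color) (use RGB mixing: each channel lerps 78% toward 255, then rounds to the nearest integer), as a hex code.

#c7c7e3

CSS navy is rgb(0, 0, 128).
Lerp each channel 78% toward 255:
  R: 0 + 0.78×(255−0) = 0 + 198.9 = 198.9 → 199
  G: 0 + 0.78×(255−0) = 0 + 198.9 = 198.9 → 199
  B: 128 + 99.06 = 227.06 → 227
rgb(199, 199, 227) = #c7c7e3.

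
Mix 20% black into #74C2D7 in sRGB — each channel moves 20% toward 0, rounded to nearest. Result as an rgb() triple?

rgb(93, 155, 172)

#74C2D7 is rgb(116, 194, 215).
A 20% shade moves each channel 20% toward 0:
  R: 116 + 0.2×(0−116) = 116 − 23.2 = 92.8 → 93
  G: 194 + 0.2×(0−194) = 194 − 38.8 = 155.2 → 155
  B: 215 + 0.2×(0−215) = 215 − 43 = 172 → 172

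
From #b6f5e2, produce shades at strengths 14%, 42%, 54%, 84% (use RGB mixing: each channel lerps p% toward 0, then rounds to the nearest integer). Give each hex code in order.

#b6f5e2 is rgb(182, 245, 226).
14%: (182 − 25.48 = 156.52→157, 245 − 34.3 = 210.7→211, 226 − 31.64 = 194.36→194) → #9dd3c2
42%: (182 − 76.44 = 105.56→106, 245 − 102.9 = 142.1→142, 226 − 94.92 = 131.08→131) → #6a8e83
54%: (182 − 98.28 = 83.72→84, 245 − 132.3 = 112.7→113, 226 − 122.04 = 103.96→104) → #547168
84%: (182 − 152.88 = 29.12→29, 245 − 205.8 = 39.2→39, 226 − 189.84 = 36.16→36) → #1d2724

#9dd3c2, #6a8e83, #547168, #1d2724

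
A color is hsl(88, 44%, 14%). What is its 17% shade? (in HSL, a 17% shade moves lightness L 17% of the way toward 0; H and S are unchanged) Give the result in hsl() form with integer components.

L moves 17% from 14 toward 0: 14 − 2.38 = 11.62 → 12.
H and S are unchanged.

hsl(88, 44%, 12%)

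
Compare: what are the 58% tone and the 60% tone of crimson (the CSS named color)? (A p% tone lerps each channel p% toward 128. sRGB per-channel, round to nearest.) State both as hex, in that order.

CSS crimson is rgb(220, 20, 60).
58% tone:
  R: 220 − 53.36 = 166.64 → 167
  G: 20 + 0.58×(128−20) = 20 + 62.64 = 82.64 → 83
  B: 60 + 0.58×(128−60) = 60 + 39.44 = 99.44 → 99
  → #A75363
60% tone:
  R: 220 + 0.6×(128−220) = 220 − 55.2 = 164.8 → 165
  G: 20 + 64.8 = 84.8 → 85
  B: 60 + 0.6×(128−60) = 60 + 40.8 = 100.8 → 101
  → #A55565

#A75363, #A55565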